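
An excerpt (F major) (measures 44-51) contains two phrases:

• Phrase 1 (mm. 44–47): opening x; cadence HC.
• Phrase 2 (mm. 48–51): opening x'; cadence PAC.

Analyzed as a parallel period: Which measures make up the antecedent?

measures 44–47

The antecedent is the phrase ending with the weaker cadence (half cadence, phrase 1) and the consequent the one ending more conclusively (perfect authentic cadence, phrase 2); the antecedent is mm. 44-47.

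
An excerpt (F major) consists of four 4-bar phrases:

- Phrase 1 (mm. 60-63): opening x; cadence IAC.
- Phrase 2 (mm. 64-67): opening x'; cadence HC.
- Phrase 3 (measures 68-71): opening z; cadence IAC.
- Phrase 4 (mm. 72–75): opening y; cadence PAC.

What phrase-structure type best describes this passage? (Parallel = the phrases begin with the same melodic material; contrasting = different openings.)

contrasting double period

Four phrases in two halves: the first half (mm. 60–67) ends with a half cadence, the second (measures 68–75) with a perfect authentic cadence — a large antecedent–consequent pair, i.e. a double period.
Phrase 3 begins with different material from phrase 1, making it contrasting.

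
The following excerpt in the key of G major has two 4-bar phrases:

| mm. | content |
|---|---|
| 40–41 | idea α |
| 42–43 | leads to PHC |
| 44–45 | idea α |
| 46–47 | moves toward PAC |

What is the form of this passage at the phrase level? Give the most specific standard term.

parallel period

Phrase 1 ends with a Phrygian half cadence (weaker) and phrase 2 with a perfect authentic cadence (stronger): antecedent + consequent = a period.
The two phrases open with the same material (α / α), so the period is parallel.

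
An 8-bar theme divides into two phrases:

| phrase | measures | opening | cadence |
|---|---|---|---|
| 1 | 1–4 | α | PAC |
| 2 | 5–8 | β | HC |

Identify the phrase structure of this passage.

phrase group

The second phrase closes with a half cadence, which is not stronger than the first phrase's perfect authentic cadence; without a weak→strong cadential pair there is no antecedent–consequent relationship, so this is a phrase group rather than a period.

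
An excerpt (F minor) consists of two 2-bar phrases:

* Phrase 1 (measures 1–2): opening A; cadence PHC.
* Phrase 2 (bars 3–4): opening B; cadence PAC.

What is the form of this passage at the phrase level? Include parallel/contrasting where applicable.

Phrase 1 ends with a Phrygian half cadence (weaker) and phrase 2 with a perfect authentic cadence (stronger): antecedent + consequent = a period.
The two phrases open with different material (A / B), so the period is contrasting.

contrasting period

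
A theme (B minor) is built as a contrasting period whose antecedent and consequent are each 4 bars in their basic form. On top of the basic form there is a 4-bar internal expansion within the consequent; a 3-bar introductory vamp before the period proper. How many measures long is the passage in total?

15 measures

Basic contrasting period: 4 + 4 = 8 bars.
8 (basic form) + 4 (internal expansion) + 3 (introduction) = 15.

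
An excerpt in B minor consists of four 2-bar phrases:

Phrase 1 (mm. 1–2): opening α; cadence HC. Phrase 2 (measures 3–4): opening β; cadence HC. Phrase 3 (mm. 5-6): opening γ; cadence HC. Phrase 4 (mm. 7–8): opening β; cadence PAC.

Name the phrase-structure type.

Four phrases in two halves: the first half (measures 1–4) ends with a half cadence, the second (bars 5–8) with a perfect authentic cadence — a large antecedent–consequent pair, i.e. a double period.
Phrase 3 begins with different material from phrase 1, making it contrasting.

contrasting double period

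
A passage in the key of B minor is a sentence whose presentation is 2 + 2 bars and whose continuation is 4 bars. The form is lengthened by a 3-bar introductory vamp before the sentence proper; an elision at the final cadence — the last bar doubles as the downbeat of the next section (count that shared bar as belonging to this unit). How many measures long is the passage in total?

Basic sentence: 2 + 2 + 4 = 8 bars.
8 (basic form) + 3 (introduction) = 11.
The elision shares a bar with the next section but does not change this unit's count.

11 measures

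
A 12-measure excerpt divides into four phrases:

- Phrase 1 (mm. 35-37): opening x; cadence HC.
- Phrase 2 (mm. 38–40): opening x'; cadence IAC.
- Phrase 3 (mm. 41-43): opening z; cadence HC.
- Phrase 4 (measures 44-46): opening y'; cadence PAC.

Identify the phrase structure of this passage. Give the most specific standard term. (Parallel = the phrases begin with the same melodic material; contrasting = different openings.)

contrasting double period

Four phrases in two halves: the first half (bars 35–40) ends with an imperfect authentic cadence, the second (bars 41–46) with a perfect authentic cadence — a large antecedent–consequent pair, i.e. a double period.
Phrase 3 begins with different material from phrase 1, making it contrasting.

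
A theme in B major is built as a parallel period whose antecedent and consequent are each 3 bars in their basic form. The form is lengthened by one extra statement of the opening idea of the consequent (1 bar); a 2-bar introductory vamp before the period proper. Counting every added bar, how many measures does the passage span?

9 measures

Basic parallel period: 3 + 3 = 6 bars.
6 (basic form) + 1 (extra statement) + 2 (introduction) = 9.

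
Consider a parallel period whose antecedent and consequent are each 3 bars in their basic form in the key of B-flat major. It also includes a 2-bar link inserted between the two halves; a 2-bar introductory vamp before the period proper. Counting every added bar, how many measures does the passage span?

Basic parallel period: 3 + 3 = 6 bars.
6 (basic form) + 2 (link) + 2 (introduction) = 10.

10 measures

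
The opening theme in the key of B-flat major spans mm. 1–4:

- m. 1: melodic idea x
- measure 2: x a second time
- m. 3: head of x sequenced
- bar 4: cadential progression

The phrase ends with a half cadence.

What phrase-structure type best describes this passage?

Basic idea (bar 1) + its repetition (bar 2) form the presentation; fragmentation and cadence (bars 3–4) form the continuation — the 4-bar whole is a sentence.

sentence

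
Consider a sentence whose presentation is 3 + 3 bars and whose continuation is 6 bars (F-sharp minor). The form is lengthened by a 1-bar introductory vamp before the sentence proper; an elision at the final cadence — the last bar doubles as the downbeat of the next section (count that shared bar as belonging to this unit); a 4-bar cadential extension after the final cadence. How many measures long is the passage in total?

17 measures

Basic sentence: 3 + 3 + 6 = 12 bars.
12 (basic form) + 1 (introduction) + 4 (cadential extension) = 17.
The elision shares a bar with the next section but does not change this unit's count.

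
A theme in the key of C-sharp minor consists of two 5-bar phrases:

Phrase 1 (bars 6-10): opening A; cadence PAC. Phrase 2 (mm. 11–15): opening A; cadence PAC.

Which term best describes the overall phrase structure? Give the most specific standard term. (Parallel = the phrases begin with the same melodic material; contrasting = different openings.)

Both phrases have the same opening (A) and the same cadence (perfect authentic cadence): the second is a restatement, not a consequent, so this is a repeated phrase rather than a period.

repeated phrase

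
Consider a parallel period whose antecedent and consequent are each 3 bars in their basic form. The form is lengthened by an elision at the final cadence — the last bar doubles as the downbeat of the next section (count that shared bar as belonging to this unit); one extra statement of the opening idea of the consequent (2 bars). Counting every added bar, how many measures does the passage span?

8 measures

Basic parallel period: 3 + 3 = 6 bars.
6 (basic form) + 2 (extra statement) = 8.
The elision shares a bar with the next section but does not change this unit's count.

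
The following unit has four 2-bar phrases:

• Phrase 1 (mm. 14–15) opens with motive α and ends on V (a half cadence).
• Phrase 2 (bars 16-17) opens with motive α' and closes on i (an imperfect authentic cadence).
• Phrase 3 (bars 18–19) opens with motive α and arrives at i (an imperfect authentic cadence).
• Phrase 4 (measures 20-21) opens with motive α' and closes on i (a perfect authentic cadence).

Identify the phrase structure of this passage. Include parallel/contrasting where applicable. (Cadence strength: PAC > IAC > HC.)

Four phrases in two halves: the first half (measures 14-17) ends with an imperfect authentic cadence, the second (mm. 18-21) with a perfect authentic cadence — a large antecedent–consequent pair, i.e. a double period.
Phrase 3 begins with the same material as phrase 1, making it parallel.

parallel double period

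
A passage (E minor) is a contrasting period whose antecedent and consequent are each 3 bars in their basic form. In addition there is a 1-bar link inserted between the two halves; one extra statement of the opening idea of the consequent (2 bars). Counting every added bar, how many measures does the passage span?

Basic contrasting period: 3 + 3 = 6 bars.
6 (basic form) + 1 (link) + 2 (extra statement) = 9.

9 measures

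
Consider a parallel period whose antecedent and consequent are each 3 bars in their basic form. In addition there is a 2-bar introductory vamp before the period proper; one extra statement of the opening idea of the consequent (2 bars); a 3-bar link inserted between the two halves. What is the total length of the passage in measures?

13 measures

Basic parallel period: 3 + 3 = 6 bars.
6 (basic form) + 2 (introduction) + 2 (extra statement) + 3 (link) = 13.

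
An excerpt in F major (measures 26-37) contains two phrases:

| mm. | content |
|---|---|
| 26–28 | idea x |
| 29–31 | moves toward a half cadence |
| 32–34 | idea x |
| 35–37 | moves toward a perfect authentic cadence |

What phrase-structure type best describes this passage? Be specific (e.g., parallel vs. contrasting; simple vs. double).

Phrase 1 ends with a half cadence (weaker) and phrase 2 with a perfect authentic cadence (stronger): antecedent + consequent = a period.
The two phrases open with the same material (x / x), so the period is parallel.

parallel period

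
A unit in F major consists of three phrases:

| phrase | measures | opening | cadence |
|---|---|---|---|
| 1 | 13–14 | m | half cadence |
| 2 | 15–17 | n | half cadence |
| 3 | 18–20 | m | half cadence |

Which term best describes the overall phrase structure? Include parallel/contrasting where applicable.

phrase group

The final phrase closes with a half cadence, which is not stronger than the preceding half cadence; the 3 phrases lack an overall antecedent–consequent design and so form a phrase group.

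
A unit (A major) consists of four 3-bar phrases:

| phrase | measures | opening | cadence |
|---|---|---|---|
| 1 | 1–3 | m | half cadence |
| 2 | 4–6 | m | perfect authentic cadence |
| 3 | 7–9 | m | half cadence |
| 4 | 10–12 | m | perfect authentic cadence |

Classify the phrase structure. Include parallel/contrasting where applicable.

The cadence pattern HC–PAC–HC–PAC is weak–strong twice, and phrases 3–4 restate phrases 1–2: a period heard twice, not a double period (which would end weakly at phrase 2).

repeated period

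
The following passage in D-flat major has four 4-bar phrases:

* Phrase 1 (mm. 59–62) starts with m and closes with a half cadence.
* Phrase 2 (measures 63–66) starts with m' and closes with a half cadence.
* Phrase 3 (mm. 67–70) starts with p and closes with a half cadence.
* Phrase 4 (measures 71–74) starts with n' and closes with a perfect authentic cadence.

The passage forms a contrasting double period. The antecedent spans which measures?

measures 59–66

In a double period the four phrases pair into a large antecedent (phrases 1–2, ending half cadence) and a large consequent (phrases 3–4, ending perfect authentic cadence). The antecedent spans bars 59–66.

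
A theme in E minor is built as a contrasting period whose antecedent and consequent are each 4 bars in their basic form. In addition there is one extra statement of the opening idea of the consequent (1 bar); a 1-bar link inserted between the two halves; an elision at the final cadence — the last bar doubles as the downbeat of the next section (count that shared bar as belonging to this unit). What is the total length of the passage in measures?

10 measures

Basic contrasting period: 4 + 4 = 8 bars.
8 (basic form) + 1 (extra statement) + 1 (link) = 10.
The elision shares a bar with the next section but does not change this unit's count.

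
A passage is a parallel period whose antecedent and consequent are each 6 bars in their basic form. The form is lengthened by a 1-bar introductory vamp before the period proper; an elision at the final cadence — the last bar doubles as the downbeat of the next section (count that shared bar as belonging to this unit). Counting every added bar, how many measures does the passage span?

13 measures

Basic parallel period: 6 + 6 = 12 bars.
12 (basic form) + 1 (introduction) = 13.
The elision shares a bar with the next section but does not change this unit's count.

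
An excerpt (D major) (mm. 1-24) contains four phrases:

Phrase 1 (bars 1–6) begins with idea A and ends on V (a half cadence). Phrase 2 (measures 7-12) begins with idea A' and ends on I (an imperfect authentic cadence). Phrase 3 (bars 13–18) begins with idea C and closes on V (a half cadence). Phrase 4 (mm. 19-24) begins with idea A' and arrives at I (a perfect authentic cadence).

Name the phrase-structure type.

Four phrases in two halves: the first half (mm. 1–12) ends with an imperfect authentic cadence, the second (mm. 13-24) with a perfect authentic cadence — a large antecedent–consequent pair, i.e. a double period.
Phrase 3 begins with different material from phrase 1, making it contrasting.

contrasting double period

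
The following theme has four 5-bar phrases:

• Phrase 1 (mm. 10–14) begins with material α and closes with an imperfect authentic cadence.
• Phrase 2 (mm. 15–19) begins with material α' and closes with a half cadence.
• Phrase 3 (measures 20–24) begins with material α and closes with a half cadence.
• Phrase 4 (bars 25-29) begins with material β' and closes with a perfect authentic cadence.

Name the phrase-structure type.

Four phrases in two halves: the first half (bars 10–19) ends with a half cadence, the second (bars 20–29) with a perfect authentic cadence — a large antecedent–consequent pair, i.e. a double period.
Phrase 3 begins with the same material as phrase 1, making it parallel.

parallel double period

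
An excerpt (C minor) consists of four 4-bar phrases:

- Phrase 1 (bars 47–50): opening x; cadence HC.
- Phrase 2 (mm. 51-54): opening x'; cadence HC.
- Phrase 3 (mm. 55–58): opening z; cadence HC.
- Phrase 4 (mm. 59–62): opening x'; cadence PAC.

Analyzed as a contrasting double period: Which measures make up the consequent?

In a double period the four phrases pair into a large antecedent (phrases 1–2, ending half cadence) and a large consequent (phrases 3–4, ending perfect authentic cadence). The consequent spans mm. 55-62.

measures 55–62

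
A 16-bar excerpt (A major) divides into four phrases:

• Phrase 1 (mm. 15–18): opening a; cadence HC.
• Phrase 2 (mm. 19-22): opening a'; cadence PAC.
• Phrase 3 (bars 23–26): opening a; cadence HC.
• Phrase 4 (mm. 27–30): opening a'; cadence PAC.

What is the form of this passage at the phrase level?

The cadence pattern HC–PAC–HC–PAC is weak–strong twice, and phrases 3–4 restate phrases 1–2: a period heard twice, not a double period (which would end weakly at phrase 2).

repeated period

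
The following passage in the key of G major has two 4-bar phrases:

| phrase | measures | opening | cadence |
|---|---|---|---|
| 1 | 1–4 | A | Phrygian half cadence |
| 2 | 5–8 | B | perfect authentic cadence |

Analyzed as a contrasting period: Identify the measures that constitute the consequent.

measures 5–8

The antecedent is the phrase ending with the weaker cadence (Phrygian half cadence, phrase 1) and the consequent the one ending more conclusively (perfect authentic cadence, phrase 2); the consequent is mm. 5-8.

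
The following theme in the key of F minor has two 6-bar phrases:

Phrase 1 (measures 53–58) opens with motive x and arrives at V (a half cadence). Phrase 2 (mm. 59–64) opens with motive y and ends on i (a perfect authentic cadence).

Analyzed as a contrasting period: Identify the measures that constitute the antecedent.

The antecedent is the phrase ending with the weaker cadence (half cadence, phrase 1) and the consequent the one ending more conclusively (perfect authentic cadence, phrase 2); the antecedent is measures 53–58.

measures 53–58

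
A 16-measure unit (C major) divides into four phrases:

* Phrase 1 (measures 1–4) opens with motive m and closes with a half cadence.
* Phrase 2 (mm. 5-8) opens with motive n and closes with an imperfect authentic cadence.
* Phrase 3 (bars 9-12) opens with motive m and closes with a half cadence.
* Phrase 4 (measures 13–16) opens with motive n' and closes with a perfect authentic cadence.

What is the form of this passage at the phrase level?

parallel double period

Four phrases in two halves: the first half (bars 1–8) ends with an imperfect authentic cadence, the second (mm. 9–16) with a perfect authentic cadence — a large antecedent–consequent pair, i.e. a double period.
Phrase 3 begins with the same material as phrase 1, making it parallel.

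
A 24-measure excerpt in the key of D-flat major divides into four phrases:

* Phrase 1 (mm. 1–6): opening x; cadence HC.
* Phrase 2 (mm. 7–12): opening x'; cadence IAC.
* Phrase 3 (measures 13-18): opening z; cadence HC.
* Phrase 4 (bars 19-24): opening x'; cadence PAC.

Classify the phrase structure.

Four phrases in two halves: the first half (mm. 1–12) ends with an imperfect authentic cadence, the second (bars 13–24) with a perfect authentic cadence — a large antecedent–consequent pair, i.e. a double period.
Phrase 3 begins with different material from phrase 1, making it contrasting.

contrasting double period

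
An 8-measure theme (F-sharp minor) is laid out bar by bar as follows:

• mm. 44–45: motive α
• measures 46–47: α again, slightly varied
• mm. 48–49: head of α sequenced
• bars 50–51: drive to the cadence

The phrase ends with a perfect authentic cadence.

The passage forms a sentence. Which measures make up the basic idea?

The presentation of a sentence is the basic idea (mm. 44-45) plus its repetition (mm. 46–47); the basic idea is therefore mm. 44-45.

measures 44–45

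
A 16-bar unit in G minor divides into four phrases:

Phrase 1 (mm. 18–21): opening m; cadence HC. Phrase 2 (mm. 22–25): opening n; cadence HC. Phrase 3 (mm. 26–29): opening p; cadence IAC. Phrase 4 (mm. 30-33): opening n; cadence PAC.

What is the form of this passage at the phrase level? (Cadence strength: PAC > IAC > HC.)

Four phrases in two halves: the first half (mm. 18-25) ends with a half cadence, the second (mm. 26–33) with a perfect authentic cadence — a large antecedent–consequent pair, i.e. a double period.
Phrase 3 begins with different material from phrase 1, making it contrasting.

contrasting double period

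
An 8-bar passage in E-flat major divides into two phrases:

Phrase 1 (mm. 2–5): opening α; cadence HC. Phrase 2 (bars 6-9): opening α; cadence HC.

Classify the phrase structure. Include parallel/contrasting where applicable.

Both phrases have the same opening (α) and the same cadence (half cadence): the second is a restatement, not a consequent, so this is a repeated phrase rather than a period.

repeated phrase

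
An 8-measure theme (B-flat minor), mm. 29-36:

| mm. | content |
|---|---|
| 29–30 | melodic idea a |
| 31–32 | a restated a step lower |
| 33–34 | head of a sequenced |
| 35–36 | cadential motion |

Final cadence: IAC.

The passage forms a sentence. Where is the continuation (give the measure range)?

After the presentation (bars 29–32), the continuation covers the fragmentation through the cadence: bars 33-36.

measures 33–36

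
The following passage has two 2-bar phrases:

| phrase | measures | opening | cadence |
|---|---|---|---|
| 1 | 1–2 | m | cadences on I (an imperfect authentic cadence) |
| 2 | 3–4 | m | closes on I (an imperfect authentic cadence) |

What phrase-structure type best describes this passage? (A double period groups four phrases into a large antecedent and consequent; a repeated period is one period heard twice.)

Both phrases have the same opening (m) and the same cadence (imperfect authentic cadence): the second is a restatement, not a consequent, so this is a repeated phrase rather than a period.

repeated phrase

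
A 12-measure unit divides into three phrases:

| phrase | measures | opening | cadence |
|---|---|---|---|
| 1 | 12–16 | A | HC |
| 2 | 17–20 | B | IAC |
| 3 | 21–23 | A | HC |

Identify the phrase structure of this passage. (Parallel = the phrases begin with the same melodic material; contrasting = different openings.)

The final phrase closes with a half cadence, which is not stronger than the preceding imperfect authentic cadence; the 3 phrases lack an overall antecedent–consequent design and so form a phrase group.

phrase group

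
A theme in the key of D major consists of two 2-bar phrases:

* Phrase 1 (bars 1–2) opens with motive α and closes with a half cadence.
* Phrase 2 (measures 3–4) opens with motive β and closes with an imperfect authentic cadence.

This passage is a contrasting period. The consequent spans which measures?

The antecedent is the phrase ending with the weaker cadence (half cadence, phrase 1) and the consequent the one ending more conclusively (imperfect authentic cadence, phrase 2); the consequent is measures 3–4.

measures 3–4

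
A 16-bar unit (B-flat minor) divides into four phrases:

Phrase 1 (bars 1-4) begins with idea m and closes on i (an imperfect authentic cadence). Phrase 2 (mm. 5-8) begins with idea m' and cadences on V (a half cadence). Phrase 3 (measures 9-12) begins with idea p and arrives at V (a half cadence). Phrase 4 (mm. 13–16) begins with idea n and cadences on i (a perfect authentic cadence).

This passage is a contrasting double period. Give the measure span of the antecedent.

measures 1–8

In a double period the four phrases pair into a large antecedent (phrases 1–2, ending half cadence) and a large consequent (phrases 3–4, ending perfect authentic cadence). The antecedent spans mm. 1–8.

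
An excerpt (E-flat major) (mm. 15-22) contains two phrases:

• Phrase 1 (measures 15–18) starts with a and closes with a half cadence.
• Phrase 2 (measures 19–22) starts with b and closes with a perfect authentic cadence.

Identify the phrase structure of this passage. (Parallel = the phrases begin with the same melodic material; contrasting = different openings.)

contrasting period

Phrase 1 ends with a half cadence (weaker) and phrase 2 with a perfect authentic cadence (stronger): antecedent + consequent = a period.
The two phrases open with different material (a / b), so the period is contrasting.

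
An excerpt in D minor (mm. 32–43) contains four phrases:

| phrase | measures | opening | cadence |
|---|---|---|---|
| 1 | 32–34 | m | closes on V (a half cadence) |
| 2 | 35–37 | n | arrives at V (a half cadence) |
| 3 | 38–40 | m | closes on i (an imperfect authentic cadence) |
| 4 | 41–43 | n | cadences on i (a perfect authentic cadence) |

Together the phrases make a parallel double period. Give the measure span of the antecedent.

In a double period the first pair of phrases (ending half cadence) is the large antecedent and the second pair (ending perfect authentic cadence) is the large consequent; the antecedent is measures 32–37.

measures 32–37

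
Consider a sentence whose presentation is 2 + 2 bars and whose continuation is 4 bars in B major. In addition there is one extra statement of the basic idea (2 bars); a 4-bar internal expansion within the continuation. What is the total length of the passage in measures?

14 measures

Basic sentence: 2 + 2 + 4 = 8 bars.
8 (basic form) + 2 (extra statement) + 4 (internal expansion) = 14.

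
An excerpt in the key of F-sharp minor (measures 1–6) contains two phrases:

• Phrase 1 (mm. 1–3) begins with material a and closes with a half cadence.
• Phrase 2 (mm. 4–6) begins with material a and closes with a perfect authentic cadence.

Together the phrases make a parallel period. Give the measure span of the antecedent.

The phrase ending with the weaker cadence (half cadence) is the antecedent; the one ending more conclusively (perfect authentic cadence) is the consequent. The antecedent is measures 1–3.

measures 1–3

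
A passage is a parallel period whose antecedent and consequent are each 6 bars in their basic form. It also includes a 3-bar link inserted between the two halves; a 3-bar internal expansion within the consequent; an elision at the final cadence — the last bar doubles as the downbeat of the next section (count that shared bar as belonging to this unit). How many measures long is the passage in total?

Basic parallel period: 6 + 6 = 12 bars.
12 (basic form) + 3 (link) + 3 (internal expansion) = 18.
The elision shares a bar with the next section but does not change this unit's count.

18 measures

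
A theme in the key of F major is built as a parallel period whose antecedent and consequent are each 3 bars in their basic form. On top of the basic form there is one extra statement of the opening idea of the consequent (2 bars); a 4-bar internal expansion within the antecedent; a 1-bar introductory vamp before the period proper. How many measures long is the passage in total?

Basic parallel period: 3 + 3 = 6 bars.
6 (basic form) + 2 (extra statement) + 4 (internal expansion) + 1 (introduction) = 13.

13 measures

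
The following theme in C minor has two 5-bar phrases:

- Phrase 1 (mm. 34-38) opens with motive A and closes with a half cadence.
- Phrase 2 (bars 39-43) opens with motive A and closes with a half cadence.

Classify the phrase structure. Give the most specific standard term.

Both phrases have the same opening (A) and the same cadence (half cadence): the second is a restatement, not a consequent, so this is a repeated phrase rather than a period.

repeated phrase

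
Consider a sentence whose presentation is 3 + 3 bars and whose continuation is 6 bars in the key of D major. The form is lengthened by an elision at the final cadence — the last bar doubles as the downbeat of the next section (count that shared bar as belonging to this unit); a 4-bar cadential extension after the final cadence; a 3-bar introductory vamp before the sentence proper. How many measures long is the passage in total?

19 measures

Basic sentence: 3 + 3 + 6 = 12 bars.
12 (basic form) + 4 (cadential extension) + 3 (introduction) = 19.
The elision shares a bar with the next section but does not change this unit's count.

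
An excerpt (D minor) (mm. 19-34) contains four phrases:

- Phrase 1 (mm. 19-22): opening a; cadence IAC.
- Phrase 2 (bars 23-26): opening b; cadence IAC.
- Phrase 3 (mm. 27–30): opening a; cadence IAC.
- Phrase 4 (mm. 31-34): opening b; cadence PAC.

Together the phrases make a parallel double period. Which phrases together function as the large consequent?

In a double period the first pair of phrases (ending imperfect authentic cadence) is the large antecedent and the second pair (ending perfect authentic cadence) is the large consequent; the consequent is phrases 3 and 4.

phrases 3 and 4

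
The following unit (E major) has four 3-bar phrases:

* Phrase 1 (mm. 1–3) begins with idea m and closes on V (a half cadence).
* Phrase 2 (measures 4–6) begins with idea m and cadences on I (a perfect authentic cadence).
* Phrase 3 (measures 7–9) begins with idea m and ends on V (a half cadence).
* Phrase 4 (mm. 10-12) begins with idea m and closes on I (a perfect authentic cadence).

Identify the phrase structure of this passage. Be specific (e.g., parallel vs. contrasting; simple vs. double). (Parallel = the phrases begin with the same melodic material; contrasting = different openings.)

The cadence pattern HC–PAC–HC–PAC is weak–strong twice, and phrases 3–4 restate phrases 1–2: a period heard twice, not a double period (which would end weakly at phrase 2).

repeated period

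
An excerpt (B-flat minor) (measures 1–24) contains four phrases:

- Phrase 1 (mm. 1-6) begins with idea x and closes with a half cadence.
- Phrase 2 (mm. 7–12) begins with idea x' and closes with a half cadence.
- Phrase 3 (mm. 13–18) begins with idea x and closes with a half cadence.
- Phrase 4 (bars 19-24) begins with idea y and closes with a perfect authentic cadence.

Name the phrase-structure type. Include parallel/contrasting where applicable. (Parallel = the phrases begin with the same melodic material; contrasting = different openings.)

Four phrases in two halves: the first half (mm. 1–12) ends with a half cadence, the second (measures 13–24) with a perfect authentic cadence — a large antecedent–consequent pair, i.e. a double period.
Phrase 3 begins with the same material as phrase 1, making it parallel.

parallel double period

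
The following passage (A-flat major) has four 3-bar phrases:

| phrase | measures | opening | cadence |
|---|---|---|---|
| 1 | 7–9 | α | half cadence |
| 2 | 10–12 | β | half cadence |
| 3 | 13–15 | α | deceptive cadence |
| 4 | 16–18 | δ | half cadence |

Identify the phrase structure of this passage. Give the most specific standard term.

Phrase 4 ends with a half cadence, no stronger than phrase 2's half cadence, so the four phrases do not form a double period; nor do phrases 3–4 duplicate 1–2, so it is not a repeated period. With no phrase reaching a conclusive cadence, the passage is a phrase group.

phrase group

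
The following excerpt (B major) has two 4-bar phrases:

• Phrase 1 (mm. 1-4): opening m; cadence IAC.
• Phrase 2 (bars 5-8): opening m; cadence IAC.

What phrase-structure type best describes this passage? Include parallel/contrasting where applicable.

repeated phrase

Both phrases have the same opening (m) and the same cadence (imperfect authentic cadence): the second is a restatement, not a consequent, so this is a repeated phrase rather than a period.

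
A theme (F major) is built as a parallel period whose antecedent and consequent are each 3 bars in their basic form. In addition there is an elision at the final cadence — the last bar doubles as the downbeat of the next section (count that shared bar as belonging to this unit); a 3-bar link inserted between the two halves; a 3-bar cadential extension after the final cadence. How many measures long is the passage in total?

Basic parallel period: 3 + 3 = 6 bars.
6 (basic form) + 3 (link) + 3 (cadential extension) = 12.
The elision shares a bar with the next section but does not change this unit's count.

12 measures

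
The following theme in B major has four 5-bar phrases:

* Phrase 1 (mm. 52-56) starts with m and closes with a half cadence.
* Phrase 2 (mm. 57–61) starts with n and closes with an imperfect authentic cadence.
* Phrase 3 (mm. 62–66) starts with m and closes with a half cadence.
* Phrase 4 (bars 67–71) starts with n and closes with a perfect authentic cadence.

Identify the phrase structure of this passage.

Four phrases in two halves: the first half (measures 52–61) ends with an imperfect authentic cadence, the second (mm. 62–71) with a perfect authentic cadence — a large antecedent–consequent pair, i.e. a double period.
Phrase 3 begins with the same material as phrase 1, making it parallel.

parallel double period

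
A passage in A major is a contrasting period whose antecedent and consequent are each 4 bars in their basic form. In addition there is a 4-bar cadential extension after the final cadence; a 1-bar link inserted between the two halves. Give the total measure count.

13 measures

Basic contrasting period: 4 + 4 = 8 bars.
8 (basic form) + 4 (cadential extension) + 1 (link) = 13.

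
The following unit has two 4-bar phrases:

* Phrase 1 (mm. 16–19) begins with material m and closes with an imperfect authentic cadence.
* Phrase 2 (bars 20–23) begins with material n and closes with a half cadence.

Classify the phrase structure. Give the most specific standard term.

phrase group

The second phrase closes with a half cadence, which is not stronger than the first phrase's imperfect authentic cadence; without a weak→strong cadential pair there is no antecedent–consequent relationship, so this is a phrase group rather than a period.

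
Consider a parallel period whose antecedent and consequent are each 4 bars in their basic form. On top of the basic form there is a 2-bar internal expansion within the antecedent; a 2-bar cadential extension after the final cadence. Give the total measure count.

Basic parallel period: 4 + 4 = 8 bars.
8 (basic form) + 2 (internal expansion) + 2 (cadential extension) = 12.

12 measures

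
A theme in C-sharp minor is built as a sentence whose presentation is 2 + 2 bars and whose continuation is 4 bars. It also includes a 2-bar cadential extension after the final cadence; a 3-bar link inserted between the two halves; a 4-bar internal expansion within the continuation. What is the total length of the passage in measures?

17 measures

Basic sentence: 2 + 2 + 4 = 8 bars.
8 (basic form) + 2 (cadential extension) + 3 (link) + 4 (internal expansion) = 17.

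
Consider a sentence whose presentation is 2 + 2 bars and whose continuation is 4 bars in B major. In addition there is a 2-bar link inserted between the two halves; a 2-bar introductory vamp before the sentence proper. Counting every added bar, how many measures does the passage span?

Basic sentence: 2 + 2 + 4 = 8 bars.
8 (basic form) + 2 (link) + 2 (introduction) = 12.

12 measures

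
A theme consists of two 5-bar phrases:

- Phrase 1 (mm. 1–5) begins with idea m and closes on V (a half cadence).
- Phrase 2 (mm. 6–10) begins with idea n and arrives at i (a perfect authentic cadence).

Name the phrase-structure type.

Phrase 1 ends with a half cadence (weaker) and phrase 2 with a perfect authentic cadence (stronger): antecedent + consequent = a period.
The two phrases open with different material (m / n), so the period is contrasting.

contrasting period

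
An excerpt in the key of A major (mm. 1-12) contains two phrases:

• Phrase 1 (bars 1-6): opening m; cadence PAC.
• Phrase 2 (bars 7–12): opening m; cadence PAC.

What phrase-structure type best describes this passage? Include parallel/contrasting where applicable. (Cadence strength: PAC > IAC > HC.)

Both phrases have the same opening (m) and the same cadence (perfect authentic cadence): the second is a restatement, not a consequent, so this is a repeated phrase rather than a period.

repeated phrase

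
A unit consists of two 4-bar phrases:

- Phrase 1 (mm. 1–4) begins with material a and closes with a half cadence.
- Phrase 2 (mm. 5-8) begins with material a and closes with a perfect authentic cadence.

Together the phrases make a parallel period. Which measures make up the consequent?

The phrase ending with the weaker cadence (half cadence) is the antecedent; the one ending more conclusively (perfect authentic cadence) is the consequent. The consequent is measures 5–8.

measures 5–8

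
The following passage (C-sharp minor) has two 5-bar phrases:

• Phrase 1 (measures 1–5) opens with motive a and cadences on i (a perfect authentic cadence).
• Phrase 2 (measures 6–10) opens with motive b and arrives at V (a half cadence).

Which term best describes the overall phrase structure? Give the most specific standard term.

The second phrase closes with a half cadence, which is not stronger than the first phrase's perfect authentic cadence; without a weak→strong cadential pair there is no antecedent–consequent relationship, so this is a phrase group rather than a period.

phrase group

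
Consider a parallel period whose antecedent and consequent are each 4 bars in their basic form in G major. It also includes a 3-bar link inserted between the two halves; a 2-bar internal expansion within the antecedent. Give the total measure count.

13 measures

Basic parallel period: 4 + 4 = 8 bars.
8 (basic form) + 3 (link) + 2 (internal expansion) = 13.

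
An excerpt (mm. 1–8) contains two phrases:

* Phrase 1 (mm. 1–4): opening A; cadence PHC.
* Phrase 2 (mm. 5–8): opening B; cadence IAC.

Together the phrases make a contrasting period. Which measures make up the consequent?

The phrase ending with the weaker cadence (Phrygian half cadence) is the antecedent; the one ending more conclusively (imperfect authentic cadence) is the consequent. The consequent is measures 5–8.

measures 5–8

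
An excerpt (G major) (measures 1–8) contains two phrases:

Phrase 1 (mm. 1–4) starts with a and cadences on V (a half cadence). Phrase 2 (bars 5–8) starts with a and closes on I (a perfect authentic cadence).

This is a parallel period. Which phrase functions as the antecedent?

The phrase ending with the weaker cadence (half cadence) is the antecedent; the one ending more conclusively (perfect authentic cadence) is the consequent. The antecedent is phrase 1.

phrase 1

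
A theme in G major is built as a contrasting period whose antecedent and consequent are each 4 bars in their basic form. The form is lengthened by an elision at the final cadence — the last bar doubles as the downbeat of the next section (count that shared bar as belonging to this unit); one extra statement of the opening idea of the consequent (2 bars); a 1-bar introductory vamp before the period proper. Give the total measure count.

11 measures

Basic contrasting period: 4 + 4 = 8 bars.
8 (basic form) + 2 (extra statement) + 1 (introduction) = 11.
The elision shares a bar with the next section but does not change this unit's count.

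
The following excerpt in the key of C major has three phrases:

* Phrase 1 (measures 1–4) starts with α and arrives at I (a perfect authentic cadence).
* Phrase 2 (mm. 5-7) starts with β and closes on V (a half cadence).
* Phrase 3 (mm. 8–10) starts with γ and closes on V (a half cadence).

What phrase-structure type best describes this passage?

The final phrase closes with a half cadence, which is not stronger than the preceding half cadence; the 3 phrases lack an overall antecedent–consequent design and so form a phrase group.

phrase group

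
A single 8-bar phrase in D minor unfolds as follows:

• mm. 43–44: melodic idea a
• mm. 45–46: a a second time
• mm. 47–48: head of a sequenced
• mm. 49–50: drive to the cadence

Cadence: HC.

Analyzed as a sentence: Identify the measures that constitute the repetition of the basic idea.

The presentation of a sentence is the basic idea (mm. 43–44) plus its repetition (measures 45–46); the repetition of the basic idea is therefore bars 45-46.

measures 45–46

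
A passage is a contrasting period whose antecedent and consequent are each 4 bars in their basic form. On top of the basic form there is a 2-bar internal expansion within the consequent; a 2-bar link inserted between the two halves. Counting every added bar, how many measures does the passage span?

12 measures

Basic contrasting period: 4 + 4 = 8 bars.
8 (basic form) + 2 (internal expansion) + 2 (link) = 12.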